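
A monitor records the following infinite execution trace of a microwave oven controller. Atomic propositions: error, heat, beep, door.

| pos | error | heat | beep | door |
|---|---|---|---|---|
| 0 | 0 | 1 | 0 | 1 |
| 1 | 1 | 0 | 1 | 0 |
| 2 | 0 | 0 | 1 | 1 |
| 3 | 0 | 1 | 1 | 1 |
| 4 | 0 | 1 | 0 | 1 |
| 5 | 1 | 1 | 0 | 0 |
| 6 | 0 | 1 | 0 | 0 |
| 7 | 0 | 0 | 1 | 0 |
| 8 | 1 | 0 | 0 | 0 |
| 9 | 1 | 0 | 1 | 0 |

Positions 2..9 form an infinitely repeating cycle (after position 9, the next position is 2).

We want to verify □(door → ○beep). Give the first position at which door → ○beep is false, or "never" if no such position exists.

Check door → ○beep at each position in order: 0 ✓, 1 ✓, 2 ✓.
At position 3 the labels are {beep, door, heat} and the next position 4 has {door, heat}, so door → ○beep is false there. This is the first violation.

3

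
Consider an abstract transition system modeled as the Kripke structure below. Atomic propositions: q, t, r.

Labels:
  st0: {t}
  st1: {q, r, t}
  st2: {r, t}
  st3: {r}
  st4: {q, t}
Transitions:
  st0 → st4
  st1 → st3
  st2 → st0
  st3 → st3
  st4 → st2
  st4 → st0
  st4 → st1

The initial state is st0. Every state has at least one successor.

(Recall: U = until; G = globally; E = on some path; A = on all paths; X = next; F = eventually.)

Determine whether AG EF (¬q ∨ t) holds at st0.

States satisfying EF (¬q ∨ t): {st0, st1, st2, st3, st4}.
States satisfying AG EF (¬q ∨ t): {st0, st1, st2, st3, st4}.
Every state reachable from st0 satisfies EF (¬q ∨ t).
st0 ∈ Sat(AG EF (¬q ∨ t)).

Yes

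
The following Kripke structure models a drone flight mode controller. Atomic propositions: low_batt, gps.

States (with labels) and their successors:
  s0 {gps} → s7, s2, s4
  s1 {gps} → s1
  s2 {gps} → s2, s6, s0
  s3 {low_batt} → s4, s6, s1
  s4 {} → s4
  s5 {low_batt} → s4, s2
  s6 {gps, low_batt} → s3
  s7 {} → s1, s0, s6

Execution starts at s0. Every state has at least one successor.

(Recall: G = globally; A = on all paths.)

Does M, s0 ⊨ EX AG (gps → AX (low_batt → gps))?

States satisfying AG (gps → AX (low_batt → gps)): {s1, s4}.
States satisfying EX AG (gps → AX (low_batt → gps)): {s0, s1, s3, s4, s5, s7}.
s0 ∈ Sat(EX AG (gps → AX (low_batt → gps))).

Holds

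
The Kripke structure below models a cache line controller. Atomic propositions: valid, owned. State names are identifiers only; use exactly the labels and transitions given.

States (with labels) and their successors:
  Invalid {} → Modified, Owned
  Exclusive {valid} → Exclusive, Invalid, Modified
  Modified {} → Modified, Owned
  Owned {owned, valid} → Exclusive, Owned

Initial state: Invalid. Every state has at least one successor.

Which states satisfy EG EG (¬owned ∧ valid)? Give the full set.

{Exclusive}

States satisfying EG (¬owned ∧ valid): {Exclusive}.
States satisfying EG EG (¬owned ∧ valid): {Exclusive}.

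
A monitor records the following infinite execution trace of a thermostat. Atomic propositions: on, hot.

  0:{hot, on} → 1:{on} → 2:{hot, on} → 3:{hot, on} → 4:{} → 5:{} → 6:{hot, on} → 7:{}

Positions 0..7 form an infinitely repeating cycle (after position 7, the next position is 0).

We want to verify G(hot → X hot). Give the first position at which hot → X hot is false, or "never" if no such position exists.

0

At position 0 the labels are {hot, on} and the next position 1 has {on}, so hot → X hot is false there. This is the first violation.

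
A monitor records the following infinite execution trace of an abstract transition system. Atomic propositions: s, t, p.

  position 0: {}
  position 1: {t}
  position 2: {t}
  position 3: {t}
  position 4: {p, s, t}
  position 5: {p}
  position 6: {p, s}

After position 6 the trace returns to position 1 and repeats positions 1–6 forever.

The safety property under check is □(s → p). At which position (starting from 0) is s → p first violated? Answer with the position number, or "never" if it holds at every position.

never

s → p holds at every position 0..6, and those are all the positions the trace ever visits, so the invariant □(s → p) is never violated.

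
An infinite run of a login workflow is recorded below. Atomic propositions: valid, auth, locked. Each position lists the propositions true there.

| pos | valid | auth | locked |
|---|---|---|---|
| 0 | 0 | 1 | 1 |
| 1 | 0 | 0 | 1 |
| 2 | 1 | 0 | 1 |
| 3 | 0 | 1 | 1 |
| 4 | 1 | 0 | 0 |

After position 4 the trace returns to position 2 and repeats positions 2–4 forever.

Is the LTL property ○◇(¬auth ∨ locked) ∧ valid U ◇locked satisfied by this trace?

Satisfied

The position after 0 is 1; ◇(¬auth ∨ locked) is true there.
Walking from position 0: ◇locked first holds at position 0, and valid holds at every earlier position along the way, so valid U ◇locked holds.
At position 0: ○◇(¬auth ∨ locked) is true; valid U ◇locked is true; so ○◇(¬auth ∨ locked) ∧ valid U ◇locked is true.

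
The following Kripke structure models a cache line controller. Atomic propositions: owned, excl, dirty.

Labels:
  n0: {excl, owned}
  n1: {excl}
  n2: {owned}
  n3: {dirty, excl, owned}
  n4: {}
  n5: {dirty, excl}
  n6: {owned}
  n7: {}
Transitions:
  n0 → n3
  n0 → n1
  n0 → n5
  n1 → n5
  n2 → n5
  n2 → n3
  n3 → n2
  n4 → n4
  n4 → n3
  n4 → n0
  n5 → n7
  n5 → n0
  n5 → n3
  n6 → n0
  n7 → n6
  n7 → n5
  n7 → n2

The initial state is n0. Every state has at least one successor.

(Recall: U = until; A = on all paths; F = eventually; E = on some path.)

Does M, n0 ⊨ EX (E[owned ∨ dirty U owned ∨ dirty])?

Yes

States satisfying E[owned ∨ dirty U owned ∨ dirty]: {n0, n2, n3, n5, n6}.
States satisfying EX (E[owned ∨ dirty U owned ∨ dirty]): {n0, n1, n2, n3, n4, n5, n6, n7}.
n0 ∈ Sat(EX (E[owned ∨ dirty U owned ∨ dirty])).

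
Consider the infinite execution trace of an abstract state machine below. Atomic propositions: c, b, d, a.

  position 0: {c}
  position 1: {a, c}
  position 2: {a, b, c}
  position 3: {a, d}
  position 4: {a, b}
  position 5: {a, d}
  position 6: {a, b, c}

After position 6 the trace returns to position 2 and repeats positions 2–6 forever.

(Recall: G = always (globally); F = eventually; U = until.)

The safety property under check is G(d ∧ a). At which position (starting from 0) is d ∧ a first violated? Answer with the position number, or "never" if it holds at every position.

0

At position 0 the labels are {c}, so d ∧ a is false there. This is the first violation.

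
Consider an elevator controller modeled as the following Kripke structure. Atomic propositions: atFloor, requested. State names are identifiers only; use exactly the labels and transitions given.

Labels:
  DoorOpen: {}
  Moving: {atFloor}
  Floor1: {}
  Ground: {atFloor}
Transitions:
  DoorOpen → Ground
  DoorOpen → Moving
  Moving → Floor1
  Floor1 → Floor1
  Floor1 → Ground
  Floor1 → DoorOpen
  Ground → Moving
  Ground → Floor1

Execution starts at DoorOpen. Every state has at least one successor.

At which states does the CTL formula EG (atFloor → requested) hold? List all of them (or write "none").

States satisfying atFloor → requested: {DoorOpen, Floor1}.
States satisfying EG (atFloor → requested): {Floor1}.

{Floor1}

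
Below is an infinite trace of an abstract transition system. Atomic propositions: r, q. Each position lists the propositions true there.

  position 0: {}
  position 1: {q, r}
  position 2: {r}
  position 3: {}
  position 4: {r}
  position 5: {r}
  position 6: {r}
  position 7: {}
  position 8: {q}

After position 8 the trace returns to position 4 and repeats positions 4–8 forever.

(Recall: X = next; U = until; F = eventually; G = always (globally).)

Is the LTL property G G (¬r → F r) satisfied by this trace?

Satisfied

G (¬r → F r) holds at every position 0..8, and those are all positions ever visited, so G G (¬r → F r) holds.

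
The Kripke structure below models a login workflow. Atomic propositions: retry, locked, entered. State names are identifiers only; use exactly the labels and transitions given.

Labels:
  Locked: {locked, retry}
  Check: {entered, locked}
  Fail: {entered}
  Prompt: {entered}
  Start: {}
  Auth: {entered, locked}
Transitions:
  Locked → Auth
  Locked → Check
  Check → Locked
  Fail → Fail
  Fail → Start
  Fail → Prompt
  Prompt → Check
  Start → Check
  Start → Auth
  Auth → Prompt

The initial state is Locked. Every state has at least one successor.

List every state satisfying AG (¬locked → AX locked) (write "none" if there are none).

States satisfying ¬locked → AX locked: {Locked, Check, Prompt, Start, Auth}.
States satisfying AG (¬locked → AX locked): {Locked, Check, Prompt, Start, Auth}.

{Locked, Check, Prompt, Start, Auth}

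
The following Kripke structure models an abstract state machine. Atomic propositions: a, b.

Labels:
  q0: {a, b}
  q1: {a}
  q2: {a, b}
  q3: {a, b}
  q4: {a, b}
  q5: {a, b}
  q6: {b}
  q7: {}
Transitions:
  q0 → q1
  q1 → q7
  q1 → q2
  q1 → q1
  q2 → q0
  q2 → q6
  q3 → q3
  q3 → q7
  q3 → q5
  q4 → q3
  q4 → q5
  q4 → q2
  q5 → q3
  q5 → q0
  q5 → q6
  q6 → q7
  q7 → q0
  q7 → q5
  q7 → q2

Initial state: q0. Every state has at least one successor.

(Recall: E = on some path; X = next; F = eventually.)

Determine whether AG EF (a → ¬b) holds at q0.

States satisfying EF (a → ¬b): {q0, q1, q2, q3, q4, q5, q6, q7}.
States satisfying AG EF (a → ¬b): {q0, q1, q2, q3, q4, q5, q6, q7}.
Every state reachable from q0 satisfies EF (a → ¬b).
q0 ∈ Sat(AG EF (a → ¬b)).

Satisfied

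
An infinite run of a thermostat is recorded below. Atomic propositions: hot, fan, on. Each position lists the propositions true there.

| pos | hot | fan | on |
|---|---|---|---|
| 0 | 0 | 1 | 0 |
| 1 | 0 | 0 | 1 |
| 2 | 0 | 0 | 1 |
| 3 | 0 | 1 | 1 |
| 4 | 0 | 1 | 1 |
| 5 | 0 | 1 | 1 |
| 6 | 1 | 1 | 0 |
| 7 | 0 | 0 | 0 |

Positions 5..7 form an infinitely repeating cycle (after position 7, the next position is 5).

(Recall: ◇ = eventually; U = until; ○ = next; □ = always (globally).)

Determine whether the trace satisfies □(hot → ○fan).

hot → ○fan must hold at every position from 0 onward. It fails at position 6, so □(hot → ○fan) is false.
Positions where hot holds: 6.
Check ○fan at each: 6→fails.

Violated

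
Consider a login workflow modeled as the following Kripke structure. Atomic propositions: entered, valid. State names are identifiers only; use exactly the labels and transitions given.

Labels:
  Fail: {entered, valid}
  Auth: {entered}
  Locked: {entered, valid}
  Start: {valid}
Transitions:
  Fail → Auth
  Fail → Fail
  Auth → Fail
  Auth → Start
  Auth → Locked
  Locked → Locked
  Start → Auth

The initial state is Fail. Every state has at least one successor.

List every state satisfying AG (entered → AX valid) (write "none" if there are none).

{Locked}

States satisfying entered → AX valid: {Auth, Locked, Start}.
States satisfying AG (entered → AX valid): {Locked}.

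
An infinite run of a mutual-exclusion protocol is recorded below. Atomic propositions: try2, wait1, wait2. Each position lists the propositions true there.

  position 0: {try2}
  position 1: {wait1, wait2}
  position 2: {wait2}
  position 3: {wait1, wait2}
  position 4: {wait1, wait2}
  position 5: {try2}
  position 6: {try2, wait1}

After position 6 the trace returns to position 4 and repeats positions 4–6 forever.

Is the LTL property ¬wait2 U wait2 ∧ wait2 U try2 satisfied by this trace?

Walking from position 0: wait2 first holds at position 1, and ¬wait2 holds at every earlier position along the way, so ¬wait2 U wait2 holds.
Walking from position 0: try2 first holds at position 0, and wait2 holds at every earlier position along the way, so wait2 U try2 holds.
At position 0: ¬wait2 U wait2 is true; wait2 U try2 is true; so ¬wait2 U wait2 ∧ wait2 U try2 is true.

Yes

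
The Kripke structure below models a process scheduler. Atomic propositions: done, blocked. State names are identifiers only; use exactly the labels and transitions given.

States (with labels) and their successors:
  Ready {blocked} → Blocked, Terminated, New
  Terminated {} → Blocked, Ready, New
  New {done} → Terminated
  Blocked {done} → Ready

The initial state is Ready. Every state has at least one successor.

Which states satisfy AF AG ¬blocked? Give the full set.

none

States satisfying AG ¬blocked: ∅.
States satisfying AF AG ¬blocked: ∅.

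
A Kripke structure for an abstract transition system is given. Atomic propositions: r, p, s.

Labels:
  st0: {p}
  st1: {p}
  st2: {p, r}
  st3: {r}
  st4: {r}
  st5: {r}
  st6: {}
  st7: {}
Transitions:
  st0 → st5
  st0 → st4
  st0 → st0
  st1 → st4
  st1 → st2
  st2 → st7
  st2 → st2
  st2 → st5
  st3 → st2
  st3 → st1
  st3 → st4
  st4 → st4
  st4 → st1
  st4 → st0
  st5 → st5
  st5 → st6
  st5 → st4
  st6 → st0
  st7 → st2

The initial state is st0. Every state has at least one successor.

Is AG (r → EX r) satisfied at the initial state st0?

Holds

States satisfying r → EX r: {st0, st1, st2, st3, st4, st5, st6, st7}.
States satisfying AG (r → EX r): {st0, st1, st2, st3, st4, st5, st6, st7}.
Every state reachable from st0 satisfies r → EX r.
st0 ∈ Sat(AG (r → EX r)).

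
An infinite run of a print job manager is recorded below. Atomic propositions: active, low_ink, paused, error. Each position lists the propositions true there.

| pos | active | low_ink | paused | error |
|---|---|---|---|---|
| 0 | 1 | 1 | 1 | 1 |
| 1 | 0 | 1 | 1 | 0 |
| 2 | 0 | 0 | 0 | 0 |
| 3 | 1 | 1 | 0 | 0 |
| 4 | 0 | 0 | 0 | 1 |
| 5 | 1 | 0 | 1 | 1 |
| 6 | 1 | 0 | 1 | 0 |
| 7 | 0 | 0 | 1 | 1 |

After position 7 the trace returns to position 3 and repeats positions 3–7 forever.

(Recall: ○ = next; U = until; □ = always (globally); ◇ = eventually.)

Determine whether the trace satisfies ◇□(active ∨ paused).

Does not hold

□(active ∨ paused) is false at every position 0..7, so it never becomes true and ◇□(active ∨ paused) fails.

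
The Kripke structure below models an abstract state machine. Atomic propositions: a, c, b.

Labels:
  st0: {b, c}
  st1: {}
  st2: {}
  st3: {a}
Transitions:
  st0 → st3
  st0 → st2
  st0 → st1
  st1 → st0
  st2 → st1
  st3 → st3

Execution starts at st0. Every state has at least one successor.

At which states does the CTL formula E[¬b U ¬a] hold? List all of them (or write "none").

States satisfying ¬b: {st1, st2, st3}.
States satisfying ¬a: {st0, st1, st2}.
States satisfying E[¬b U ¬a]: {st0, st1, st2}.

{st0, st1, st2}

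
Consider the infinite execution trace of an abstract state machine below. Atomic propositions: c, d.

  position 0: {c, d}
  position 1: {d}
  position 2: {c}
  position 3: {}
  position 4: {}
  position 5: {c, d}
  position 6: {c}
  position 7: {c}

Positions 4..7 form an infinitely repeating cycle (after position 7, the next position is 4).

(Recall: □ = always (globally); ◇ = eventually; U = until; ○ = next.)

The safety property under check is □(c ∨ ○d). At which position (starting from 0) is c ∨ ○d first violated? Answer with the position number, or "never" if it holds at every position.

Check c ∨ ○d at each position in order: 0 ✓.
At position 1 the labels are {d} and the next position 2 has {c}, so c ∨ ○d is false there. This is the first violation.

1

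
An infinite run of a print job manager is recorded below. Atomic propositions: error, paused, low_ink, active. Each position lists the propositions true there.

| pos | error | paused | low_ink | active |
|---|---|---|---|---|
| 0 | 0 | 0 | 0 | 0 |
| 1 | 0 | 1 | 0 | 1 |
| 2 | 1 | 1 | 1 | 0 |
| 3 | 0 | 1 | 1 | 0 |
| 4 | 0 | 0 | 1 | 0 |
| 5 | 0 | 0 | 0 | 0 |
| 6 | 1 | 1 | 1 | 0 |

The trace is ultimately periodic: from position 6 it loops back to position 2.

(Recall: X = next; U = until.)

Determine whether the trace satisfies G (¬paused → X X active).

¬paused → X X active must hold at every position from 0 onward. It fails at position 0, so G (¬paused → X X active) is false.
Positions where ¬paused holds: 0, 4, 5.
Check X X active at each: 0→fails, 4→fails, 5→fails.

Violated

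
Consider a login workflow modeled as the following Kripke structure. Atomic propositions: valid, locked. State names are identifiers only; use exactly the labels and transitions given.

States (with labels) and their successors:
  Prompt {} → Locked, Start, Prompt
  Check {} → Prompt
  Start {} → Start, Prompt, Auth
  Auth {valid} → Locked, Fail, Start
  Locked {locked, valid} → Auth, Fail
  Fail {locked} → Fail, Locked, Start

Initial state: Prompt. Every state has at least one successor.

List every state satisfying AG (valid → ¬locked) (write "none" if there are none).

none

States satisfying valid → ¬locked: {Prompt, Check, Start, Auth, Fail}.
States satisfying AG (valid → ¬locked): ∅.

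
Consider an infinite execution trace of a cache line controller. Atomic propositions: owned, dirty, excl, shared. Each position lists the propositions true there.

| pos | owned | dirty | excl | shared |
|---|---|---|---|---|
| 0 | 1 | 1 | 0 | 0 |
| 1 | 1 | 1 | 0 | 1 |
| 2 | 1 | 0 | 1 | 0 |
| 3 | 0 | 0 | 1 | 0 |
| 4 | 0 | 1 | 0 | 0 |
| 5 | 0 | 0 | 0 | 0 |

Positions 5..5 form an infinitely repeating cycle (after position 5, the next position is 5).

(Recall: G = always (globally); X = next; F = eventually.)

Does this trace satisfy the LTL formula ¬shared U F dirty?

Walking from position 0: F dirty first holds at position 0, and ¬shared holds at every earlier position along the way, so ¬shared U F dirty holds.

Holds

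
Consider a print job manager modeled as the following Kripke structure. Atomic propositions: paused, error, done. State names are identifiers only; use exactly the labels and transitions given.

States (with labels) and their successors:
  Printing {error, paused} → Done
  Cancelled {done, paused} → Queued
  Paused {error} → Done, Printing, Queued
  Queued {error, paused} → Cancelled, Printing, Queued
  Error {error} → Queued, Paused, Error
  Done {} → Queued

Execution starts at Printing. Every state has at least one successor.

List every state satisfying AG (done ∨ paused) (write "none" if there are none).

States satisfying done ∨ paused: {Printing, Cancelled, Queued}.
States satisfying AG (done ∨ paused): ∅.

none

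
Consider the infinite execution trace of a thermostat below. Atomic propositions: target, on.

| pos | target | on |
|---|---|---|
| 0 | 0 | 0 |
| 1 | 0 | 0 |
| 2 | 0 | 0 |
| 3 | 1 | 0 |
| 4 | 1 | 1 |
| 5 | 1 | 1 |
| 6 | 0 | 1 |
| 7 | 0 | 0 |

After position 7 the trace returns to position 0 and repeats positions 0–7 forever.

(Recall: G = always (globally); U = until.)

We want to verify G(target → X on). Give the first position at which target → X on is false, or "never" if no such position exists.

never

target → X on holds at every position 0..7, and those are all the positions the trace ever visits, so the invariant G(target → X on) is never violated.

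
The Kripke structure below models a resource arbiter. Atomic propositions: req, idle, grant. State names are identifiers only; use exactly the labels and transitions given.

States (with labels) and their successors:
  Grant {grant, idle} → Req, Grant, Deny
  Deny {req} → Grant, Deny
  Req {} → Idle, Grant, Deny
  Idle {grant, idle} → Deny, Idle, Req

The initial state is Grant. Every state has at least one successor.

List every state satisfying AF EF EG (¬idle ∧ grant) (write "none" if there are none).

none

States satisfying EF EG (¬idle ∧ grant): ∅.
States satisfying AF EF EG (¬idle ∧ grant): ∅.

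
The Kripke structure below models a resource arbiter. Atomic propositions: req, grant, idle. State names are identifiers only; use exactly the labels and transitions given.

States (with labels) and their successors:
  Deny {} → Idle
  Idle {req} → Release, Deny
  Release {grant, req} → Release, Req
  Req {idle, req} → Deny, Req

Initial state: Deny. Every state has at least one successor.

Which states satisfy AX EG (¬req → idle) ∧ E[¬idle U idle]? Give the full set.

States satisfying EG (¬req → idle): {Idle, Release, Req}.
States satisfying AX EG (¬req → idle): {Deny, Release}.
States satisfying ¬idle: {Deny, Idle, Release}.
States satisfying idle: {Req}.
States satisfying E[¬idle U idle]: {Deny, Idle, Release, Req}.
States satisfying AX EG (¬req → idle) ∧ E[¬idle U idle]: {Deny, Release}.

{Deny, Release}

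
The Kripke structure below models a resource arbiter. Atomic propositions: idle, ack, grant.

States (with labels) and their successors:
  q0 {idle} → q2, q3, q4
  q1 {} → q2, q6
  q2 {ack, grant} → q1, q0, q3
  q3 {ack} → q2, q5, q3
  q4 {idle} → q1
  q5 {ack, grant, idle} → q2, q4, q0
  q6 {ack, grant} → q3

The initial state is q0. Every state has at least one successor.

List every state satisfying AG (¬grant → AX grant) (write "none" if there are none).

none

States satisfying ¬grant → AX grant: {q1, q2, q5, q6}.
States satisfying AG (¬grant → AX grant): ∅.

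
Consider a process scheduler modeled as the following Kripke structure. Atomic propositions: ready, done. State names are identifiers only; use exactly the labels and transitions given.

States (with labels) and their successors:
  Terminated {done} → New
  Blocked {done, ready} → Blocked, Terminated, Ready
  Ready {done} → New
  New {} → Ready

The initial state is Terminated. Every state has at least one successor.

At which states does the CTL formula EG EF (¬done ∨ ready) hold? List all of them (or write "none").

{Terminated, Blocked, Ready, New}

States satisfying EF (¬done ∨ ready): {Terminated, Blocked, Ready, New}.
States satisfying EG EF (¬done ∨ ready): {Terminated, Blocked, Ready, New}.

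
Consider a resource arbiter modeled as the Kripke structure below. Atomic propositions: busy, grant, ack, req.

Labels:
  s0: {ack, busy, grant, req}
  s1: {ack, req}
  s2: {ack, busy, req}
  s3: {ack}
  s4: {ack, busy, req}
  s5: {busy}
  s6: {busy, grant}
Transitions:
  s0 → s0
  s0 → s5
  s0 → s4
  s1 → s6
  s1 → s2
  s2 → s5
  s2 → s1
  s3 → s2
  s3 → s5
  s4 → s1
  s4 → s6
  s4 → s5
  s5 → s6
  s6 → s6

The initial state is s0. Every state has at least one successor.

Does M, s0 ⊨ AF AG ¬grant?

Violated

States satisfying AG ¬grant: ∅.
States satisfying AF AG ¬grant: ∅.
There is a path from s0 along which AG ¬grant never holds.
s0 ∉ Sat(AF AG ¬grant).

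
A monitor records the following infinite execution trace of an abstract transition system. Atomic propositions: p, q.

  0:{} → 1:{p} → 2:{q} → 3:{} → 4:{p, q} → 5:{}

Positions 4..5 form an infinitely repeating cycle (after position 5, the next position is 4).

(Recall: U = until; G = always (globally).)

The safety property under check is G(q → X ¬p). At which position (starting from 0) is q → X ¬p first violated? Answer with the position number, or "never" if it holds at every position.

q → X ¬p holds at every position 0..5, and those are all the positions the trace ever visits, so the invariant G(q → X ¬p) is never violated.

never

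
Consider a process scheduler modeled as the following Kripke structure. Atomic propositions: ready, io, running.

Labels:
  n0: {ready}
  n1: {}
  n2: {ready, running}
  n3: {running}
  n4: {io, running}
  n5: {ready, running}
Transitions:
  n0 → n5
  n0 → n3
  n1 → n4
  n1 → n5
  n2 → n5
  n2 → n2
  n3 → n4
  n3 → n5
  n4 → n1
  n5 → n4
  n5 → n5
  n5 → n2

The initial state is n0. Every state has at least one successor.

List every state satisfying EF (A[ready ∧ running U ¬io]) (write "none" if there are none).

{n0, n1, n2, n3, n4, n5}

States satisfying A[ready ∧ running U ¬io]: {n0, n1, n2, n3, n5}.
States satisfying EF (A[ready ∧ running U ¬io]): {n0, n1, n2, n3, n4, n5}.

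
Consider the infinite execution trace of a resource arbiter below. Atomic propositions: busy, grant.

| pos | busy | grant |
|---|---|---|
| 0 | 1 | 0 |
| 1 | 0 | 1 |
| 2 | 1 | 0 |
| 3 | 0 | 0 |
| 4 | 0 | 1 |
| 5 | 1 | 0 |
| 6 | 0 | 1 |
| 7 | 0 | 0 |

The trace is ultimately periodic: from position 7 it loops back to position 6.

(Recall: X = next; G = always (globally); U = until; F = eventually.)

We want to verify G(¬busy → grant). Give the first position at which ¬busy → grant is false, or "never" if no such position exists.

Check ¬busy → grant at each position in order: 0 ✓, 1 ✓, 2 ✓.
At position 3 the labels are {}, so ¬busy → grant is false there. This is the first violation.

3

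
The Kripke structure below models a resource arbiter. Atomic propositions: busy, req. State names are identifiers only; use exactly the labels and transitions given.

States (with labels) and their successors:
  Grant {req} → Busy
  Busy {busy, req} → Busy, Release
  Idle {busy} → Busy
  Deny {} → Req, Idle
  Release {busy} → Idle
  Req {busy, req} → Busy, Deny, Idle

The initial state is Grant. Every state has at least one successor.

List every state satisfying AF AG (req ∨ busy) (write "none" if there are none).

States satisfying AG (req ∨ busy): {Grant, Busy, Idle, Release}.
States satisfying AF AG (req ∨ busy): {Grant, Busy, Idle, Release}.

{Grant, Busy, Idle, Release}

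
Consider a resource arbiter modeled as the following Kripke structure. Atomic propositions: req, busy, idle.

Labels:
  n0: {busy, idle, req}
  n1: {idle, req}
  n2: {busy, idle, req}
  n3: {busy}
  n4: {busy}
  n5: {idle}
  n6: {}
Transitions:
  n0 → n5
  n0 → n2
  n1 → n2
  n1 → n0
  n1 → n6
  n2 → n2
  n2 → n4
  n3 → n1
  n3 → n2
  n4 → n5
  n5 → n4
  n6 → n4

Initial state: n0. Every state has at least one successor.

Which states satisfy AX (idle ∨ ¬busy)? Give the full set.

{n0, n1, n3, n4}

States satisfying idle ∨ ¬busy: {n0, n1, n2, n5, n6}.
States satisfying AX (idle ∨ ¬busy): {n0, n1, n3, n4}.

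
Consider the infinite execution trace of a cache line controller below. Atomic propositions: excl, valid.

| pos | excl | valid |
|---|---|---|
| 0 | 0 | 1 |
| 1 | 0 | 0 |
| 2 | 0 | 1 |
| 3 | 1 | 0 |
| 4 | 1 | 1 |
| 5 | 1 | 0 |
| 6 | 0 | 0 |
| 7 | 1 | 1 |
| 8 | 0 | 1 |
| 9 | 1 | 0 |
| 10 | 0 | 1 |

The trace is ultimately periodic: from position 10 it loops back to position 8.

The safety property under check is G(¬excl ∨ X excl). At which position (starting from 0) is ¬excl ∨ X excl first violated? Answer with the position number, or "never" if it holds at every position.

Check ¬excl ∨ X excl at each position in order: 0 ✓, 1 ✓, 2 ✓, 3 ✓, 4 ✓.
At position 5 the labels are {excl} and the next position 6 has {}, so ¬excl ∨ X excl is false there. This is the first violation.

5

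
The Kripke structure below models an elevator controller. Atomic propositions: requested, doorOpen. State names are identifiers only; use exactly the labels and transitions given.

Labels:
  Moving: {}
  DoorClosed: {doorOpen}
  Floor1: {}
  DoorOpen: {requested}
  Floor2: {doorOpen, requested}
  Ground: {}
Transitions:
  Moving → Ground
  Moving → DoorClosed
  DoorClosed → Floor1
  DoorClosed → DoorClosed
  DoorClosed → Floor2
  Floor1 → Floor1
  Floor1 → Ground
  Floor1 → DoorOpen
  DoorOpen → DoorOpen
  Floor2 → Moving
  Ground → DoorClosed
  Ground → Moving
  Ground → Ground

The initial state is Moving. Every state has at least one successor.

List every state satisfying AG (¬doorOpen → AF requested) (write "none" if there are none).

{DoorOpen}

States satisfying ¬doorOpen → AF requested: {DoorClosed, DoorOpen, Floor2}.
States satisfying AG (¬doorOpen → AF requested): {DoorOpen}.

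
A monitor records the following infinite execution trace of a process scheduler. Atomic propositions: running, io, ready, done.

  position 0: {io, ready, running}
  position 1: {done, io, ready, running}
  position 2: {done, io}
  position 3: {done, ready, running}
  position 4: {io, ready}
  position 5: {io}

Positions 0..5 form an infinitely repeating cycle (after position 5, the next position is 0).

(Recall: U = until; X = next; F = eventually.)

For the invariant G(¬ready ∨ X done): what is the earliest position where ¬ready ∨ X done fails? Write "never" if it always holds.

3

Check ¬ready ∨ X done at each position in order: 0 ✓, 1 ✓, 2 ✓.
At position 3 the labels are {done, ready, running} and the next position 4 has {io, ready}, so ¬ready ∨ X done is false there. This is the first violation.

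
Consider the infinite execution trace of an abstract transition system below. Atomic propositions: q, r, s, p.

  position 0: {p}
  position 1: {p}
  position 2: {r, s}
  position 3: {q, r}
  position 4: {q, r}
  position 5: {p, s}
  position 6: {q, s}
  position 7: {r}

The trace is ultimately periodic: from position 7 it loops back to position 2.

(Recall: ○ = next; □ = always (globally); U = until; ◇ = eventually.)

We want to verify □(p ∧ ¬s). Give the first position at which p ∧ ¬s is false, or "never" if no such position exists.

Check p ∧ ¬s at each position in order: 0 ✓, 1 ✓.
At position 2 the labels are {r, s}, so p ∧ ¬s is false there. This is the first violation.

2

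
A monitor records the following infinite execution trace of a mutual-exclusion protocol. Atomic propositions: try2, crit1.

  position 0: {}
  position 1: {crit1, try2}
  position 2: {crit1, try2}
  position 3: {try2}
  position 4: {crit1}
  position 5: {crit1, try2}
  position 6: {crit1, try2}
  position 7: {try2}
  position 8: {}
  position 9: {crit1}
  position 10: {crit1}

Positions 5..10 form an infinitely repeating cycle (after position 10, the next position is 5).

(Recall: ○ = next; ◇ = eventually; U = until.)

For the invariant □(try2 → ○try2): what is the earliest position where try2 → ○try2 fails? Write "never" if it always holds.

Check try2 → ○try2 at each position in order: 0 ✓, 1 ✓, 2 ✓.
At position 3 the labels are {try2} and the next position 4 has {crit1}, so try2 → ○try2 is false there. This is the first violation.

3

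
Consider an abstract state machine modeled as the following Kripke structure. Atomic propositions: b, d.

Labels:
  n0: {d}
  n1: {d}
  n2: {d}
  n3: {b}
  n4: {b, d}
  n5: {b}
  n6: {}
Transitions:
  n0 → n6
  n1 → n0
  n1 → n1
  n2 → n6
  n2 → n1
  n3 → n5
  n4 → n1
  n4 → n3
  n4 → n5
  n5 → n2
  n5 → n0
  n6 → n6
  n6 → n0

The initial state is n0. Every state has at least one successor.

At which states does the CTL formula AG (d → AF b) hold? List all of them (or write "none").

none

States satisfying d → AF b: {n3, n4, n5, n6}.
States satisfying AG (d → AF b): ∅.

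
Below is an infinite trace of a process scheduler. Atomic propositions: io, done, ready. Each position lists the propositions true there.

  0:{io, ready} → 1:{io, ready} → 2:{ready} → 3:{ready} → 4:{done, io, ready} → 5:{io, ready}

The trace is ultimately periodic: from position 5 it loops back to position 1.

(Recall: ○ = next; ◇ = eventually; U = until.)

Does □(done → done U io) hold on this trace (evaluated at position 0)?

Holds

done → done U io holds at every position 0..5, and those are all positions ever visited, so □(done → done U io) holds.
Positions where done holds: 4.
Check done U io at each: 4→ok.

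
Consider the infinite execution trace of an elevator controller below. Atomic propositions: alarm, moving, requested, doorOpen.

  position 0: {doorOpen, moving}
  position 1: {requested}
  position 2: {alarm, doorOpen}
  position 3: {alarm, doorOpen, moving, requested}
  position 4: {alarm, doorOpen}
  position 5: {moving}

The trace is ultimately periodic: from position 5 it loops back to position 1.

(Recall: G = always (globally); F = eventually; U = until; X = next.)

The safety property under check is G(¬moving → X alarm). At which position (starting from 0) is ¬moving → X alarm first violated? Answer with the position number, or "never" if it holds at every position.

Check ¬moving → X alarm at each position in order: 0 ✓, 1 ✓, 2 ✓, 3 ✓.
At position 4 the labels are {alarm, doorOpen} and the next position 5 has {moving}, so ¬moving → X alarm is false there. This is the first violation.

4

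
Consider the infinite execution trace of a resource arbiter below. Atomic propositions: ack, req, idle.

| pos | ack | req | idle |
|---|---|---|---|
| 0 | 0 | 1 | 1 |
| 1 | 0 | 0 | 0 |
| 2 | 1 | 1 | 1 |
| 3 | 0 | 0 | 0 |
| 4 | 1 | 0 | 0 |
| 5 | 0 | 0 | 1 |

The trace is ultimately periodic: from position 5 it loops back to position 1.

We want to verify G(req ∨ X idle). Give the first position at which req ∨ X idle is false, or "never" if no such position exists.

Check req ∨ X idle at each position in order: 0 ✓, 1 ✓, 2 ✓.
At position 3 the labels are {} and the next position 4 has {ack}, so req ∨ X idle is false there. This is the first violation.

3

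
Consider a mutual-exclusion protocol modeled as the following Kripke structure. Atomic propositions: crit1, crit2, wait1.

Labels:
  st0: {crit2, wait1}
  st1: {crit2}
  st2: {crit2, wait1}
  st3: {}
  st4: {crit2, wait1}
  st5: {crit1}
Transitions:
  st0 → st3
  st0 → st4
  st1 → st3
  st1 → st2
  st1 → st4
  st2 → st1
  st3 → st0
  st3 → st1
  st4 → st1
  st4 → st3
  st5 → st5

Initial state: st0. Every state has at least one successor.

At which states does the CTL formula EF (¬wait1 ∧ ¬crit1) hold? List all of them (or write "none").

States satisfying ¬wait1 ∧ ¬crit1: {st1, st3}.
States satisfying EF (¬wait1 ∧ ¬crit1): {st0, st1, st2, st3, st4}.

{st0, st1, st2, st3, st4}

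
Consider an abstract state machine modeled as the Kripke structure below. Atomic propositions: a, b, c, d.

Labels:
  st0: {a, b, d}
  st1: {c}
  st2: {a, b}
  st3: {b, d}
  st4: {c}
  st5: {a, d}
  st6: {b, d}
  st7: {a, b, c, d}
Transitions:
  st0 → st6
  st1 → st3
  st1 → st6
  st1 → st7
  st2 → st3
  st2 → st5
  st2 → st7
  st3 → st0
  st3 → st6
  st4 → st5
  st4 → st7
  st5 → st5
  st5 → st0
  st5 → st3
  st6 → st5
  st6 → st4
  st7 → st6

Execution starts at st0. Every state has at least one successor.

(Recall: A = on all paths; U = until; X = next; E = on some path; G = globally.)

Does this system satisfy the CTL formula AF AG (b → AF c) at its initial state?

States satisfying AG (b → AF c): ∅.
States satisfying AF AG (b → AF c): ∅.
There is a path from st0 along which AG (b → AF c) never holds.
st0 ∉ Sat(AF AG (b → AF c)).

No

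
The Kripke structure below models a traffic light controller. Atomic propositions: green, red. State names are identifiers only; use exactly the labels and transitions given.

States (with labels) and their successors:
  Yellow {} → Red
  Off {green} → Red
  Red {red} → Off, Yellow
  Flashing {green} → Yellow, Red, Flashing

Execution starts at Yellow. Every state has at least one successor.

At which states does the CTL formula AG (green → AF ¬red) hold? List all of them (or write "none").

{Yellow, Off, Red, Flashing}

States satisfying green → AF ¬red: {Yellow, Off, Red, Flashing}.
States satisfying AG (green → AF ¬red): {Yellow, Off, Red, Flashing}.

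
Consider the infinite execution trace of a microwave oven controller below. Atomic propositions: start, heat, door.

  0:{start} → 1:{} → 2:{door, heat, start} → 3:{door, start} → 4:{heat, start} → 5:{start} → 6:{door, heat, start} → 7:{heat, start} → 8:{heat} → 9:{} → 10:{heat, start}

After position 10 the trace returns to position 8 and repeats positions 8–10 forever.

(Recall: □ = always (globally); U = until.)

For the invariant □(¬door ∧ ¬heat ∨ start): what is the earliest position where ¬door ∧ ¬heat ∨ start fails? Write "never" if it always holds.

8

Check ¬door ∧ ¬heat ∨ start at each position in order: 0 ✓, 1 ✓, 2 ✓, 3 ✓, 4 ✓, 5 ✓, 6 ✓, 7 ✓.
At position 8 the labels are {heat}, so ¬door ∧ ¬heat ∨ start is false there. This is the first violation.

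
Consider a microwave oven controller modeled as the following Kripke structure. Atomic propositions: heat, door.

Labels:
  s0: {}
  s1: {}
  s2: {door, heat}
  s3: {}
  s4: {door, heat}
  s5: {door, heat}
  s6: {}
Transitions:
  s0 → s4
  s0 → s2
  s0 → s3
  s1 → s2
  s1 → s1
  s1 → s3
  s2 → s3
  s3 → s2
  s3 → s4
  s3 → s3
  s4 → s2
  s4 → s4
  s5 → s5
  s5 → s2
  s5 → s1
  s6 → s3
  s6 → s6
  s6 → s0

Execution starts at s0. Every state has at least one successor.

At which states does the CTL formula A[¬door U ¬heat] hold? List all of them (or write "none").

{s0, s1, s3, s6}

States satisfying ¬door: {s0, s1, s3, s6}.
States satisfying ¬heat: {s0, s1, s3, s6}.
States satisfying A[¬door U ¬heat]: {s0, s1, s3, s6}.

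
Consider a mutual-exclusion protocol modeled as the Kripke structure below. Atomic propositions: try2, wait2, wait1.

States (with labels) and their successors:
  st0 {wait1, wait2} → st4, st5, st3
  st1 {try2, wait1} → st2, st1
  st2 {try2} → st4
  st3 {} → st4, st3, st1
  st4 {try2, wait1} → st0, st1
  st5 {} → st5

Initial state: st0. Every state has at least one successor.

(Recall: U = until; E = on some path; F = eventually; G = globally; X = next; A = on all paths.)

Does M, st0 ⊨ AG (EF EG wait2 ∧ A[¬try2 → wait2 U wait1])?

States satisfying EF EG wait2 ∧ A[¬try2 → wait2 U wait1]: ∅.
States satisfying AG (EF EG wait2 ∧ A[¬try2 → wait2 U wait1]): ∅.
st0 is reachable from st0 and violates EF EG wait2 ∧ A[¬try2 → wait2 U wait1], so AG fails at st0.
st0 ∉ Sat(AG (EF EG wait2 ∧ A[¬try2 → wait2 U wait1])).

Violated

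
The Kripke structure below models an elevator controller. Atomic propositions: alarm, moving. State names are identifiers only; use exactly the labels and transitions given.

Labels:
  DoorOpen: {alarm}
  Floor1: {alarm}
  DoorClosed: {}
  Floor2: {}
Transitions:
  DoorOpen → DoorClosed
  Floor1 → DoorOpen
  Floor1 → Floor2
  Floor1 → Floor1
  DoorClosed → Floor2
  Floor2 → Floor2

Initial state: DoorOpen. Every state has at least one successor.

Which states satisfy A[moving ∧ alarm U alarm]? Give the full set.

States satisfying moving ∧ alarm: ∅.
States satisfying alarm: {DoorOpen, Floor1}.
States satisfying A[moving ∧ alarm U alarm]: {DoorOpen, Floor1}.

{DoorOpen, Floor1}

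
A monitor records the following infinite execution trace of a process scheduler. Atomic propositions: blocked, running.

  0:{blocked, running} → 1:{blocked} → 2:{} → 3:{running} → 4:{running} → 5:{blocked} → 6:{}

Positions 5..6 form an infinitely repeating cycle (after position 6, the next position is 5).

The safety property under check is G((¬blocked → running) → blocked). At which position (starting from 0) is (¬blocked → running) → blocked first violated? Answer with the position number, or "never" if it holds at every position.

Check (¬blocked → running) → blocked at each position in order: 0 ✓, 1 ✓, 2 ✓.
At position 3 the labels are {running}, so (¬blocked → running) → blocked is false there. This is the first violation.

3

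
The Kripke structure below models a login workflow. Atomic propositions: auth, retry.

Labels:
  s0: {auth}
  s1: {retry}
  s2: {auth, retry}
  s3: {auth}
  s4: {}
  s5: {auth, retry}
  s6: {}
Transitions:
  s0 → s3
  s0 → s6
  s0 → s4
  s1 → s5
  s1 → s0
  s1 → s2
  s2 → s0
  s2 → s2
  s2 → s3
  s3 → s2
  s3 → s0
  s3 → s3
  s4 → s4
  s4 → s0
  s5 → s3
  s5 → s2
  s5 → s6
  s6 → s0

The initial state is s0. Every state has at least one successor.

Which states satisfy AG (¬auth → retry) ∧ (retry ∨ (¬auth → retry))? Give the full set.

States satisfying ¬auth → retry: {s0, s1, s2, s3, s5}.
States satisfying AG (¬auth → retry): ∅.
States satisfying ¬auth: {s1, s4, s6}.
States satisfying retry ∨ (¬auth → retry): {s0, s1, s2, s3, s5}.
States satisfying AG (¬auth → retry) ∧ (retry ∨ (¬auth → retry)): ∅.

none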